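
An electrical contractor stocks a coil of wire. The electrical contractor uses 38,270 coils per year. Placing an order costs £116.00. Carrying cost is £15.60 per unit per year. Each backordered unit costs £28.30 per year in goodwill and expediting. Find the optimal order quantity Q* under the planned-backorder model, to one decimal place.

With planned backorders, Q* = √(2DS/H) · √((H+B)/B).
√(2DS/H) = √(2 × 38,270 × 116 / 15.6) = 754.416.
√((H+B)/B) = √((15.6+28.3)/28.3) = 1.2455.
Q* ≈ 939.615.

Q* ≈ 939.6 coils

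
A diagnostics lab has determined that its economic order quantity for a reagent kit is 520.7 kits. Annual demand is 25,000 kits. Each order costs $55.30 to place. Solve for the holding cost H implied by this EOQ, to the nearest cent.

H ≈ $10.20

The basic EOQ model gives Q* = √(2DS/H); rearrange for the unknown.
From Q* = √(2DS/H): H = 2DS / Q*² = 2 × 25,000 × 55.3 / 520.7² = 10.1981.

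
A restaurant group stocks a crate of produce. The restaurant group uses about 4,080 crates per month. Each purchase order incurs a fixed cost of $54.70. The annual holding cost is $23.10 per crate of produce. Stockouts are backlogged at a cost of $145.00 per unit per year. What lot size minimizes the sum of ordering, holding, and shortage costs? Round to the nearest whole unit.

Q* ≈ 518 crates

Annual demand D = 4,080 × 12 = 48,960.
With planned backorders, Q* = √(2DS/H) · √((H+B)/B).
√(2DS/H) = √(2 × 48,960 × 54.7 / 23.1) = 481.530.
√((H+B)/B) = √((23.1+145)/145) = 1.0767.
Q* ≈ 518.470.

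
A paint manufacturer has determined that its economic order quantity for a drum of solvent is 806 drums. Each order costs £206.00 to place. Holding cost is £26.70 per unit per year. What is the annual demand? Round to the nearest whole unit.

D ≈ 42,100 drums per year

Squaring Q* = √(2DS/H) gives Q*² = 2DS/H.
From Q* = √(2DS/H): D = Q*²H / (2S) = 806² × 26.7 / (2 × 206) = 42100.197.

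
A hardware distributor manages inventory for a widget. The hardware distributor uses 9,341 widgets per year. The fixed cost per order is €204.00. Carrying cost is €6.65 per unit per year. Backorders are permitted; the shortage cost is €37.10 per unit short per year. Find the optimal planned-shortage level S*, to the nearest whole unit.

With planned backorders, Q* = √(2DS/H) · √((H+B)/B).
√(2DS/H) = √(2 × 9,341 × 204 / 6.65) = 757.035.
√((H+B)/B) = √((6.65+37.1)/37.1) = 1.0859.
Q* ≈ 822.087.
S* = Q* · H/(H+B) = 822.087 × 6.65/43.75 ≈ 124.957.

S* ≈ 125 widgets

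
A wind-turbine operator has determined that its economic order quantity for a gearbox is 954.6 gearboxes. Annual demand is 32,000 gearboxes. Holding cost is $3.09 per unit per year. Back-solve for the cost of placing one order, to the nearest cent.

Squaring Q* = √(2DS/H) gives Q*² = 2DS/H.
From Q* = √(2DS/H): S = Q*²H / (2D) = 954.6² × 3.09 / (2 × 32,000) = 43.9968.

S ≈ $44.00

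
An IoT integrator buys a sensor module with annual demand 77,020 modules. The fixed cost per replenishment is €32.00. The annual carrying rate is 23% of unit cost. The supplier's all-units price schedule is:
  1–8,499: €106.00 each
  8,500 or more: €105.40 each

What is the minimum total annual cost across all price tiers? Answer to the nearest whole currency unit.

TC* ≈ €8,175,082

Holding cost per unit per year at price C is H = 0.23·C.
Evaluate total cost at each tier's feasible EOQ or, if the EOQ is below the tier, at the tier's minimum quantity.
EOQ at €106.00 = 449.7 (feasible in tier 1): TC = 77,020×€106.00 + (77,020/449.7)×32 + (449.7/2)×0.23×€106.00 = €8,175,082.47.
EOQ at €105.40 = 450.9 < 8500, so use break Q=8500: TC = 77,020×€105.40 + (77,020/8500.0)×32 + (8500.0/2)×0.23×€105.40 = €8,221,226.46.
Lowest total cost among the candidates is at Q = 449.7.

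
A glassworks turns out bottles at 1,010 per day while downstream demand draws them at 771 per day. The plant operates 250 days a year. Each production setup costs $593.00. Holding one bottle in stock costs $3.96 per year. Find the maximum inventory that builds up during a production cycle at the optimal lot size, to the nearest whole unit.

I_max ≈ 3,696 bottles

Annual demand D = 771 × 250 = 192,750.
Production build-up factor (1 − d/p) = 1 − 771/1,010 = 0.2366.
Q* = √(2DS / (H(1 − d/p))) = √(2 × 192,750 × 593 / (3.96 × 0.2366)).
= √(228,601,500 / 0.9371) ≈ 15619.016.
Maximum inventory = Q*(1 − d/p) = 15619.016 × 0.2366 ≈ 3695.985.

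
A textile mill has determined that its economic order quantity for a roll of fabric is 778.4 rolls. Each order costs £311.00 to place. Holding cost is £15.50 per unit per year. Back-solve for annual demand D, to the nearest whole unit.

Invert the EOQ relation Q*² = 2DS/H.
From Q* = √(2DS/H): D = Q*²H / (2S) = 778.4² × 15.5 / (2 × 311) = 15098.958.

D ≈ 15,099 rolls per year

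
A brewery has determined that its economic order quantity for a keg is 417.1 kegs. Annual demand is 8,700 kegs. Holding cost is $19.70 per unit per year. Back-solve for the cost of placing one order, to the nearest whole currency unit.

S ≈ $197

Invert the EOQ relation Q*² = 2DS/H.
From Q* = √(2DS/H): S = Q*²H / (2D) = 417.1² × 19.7 / (2 × 8,700) = 196.9688.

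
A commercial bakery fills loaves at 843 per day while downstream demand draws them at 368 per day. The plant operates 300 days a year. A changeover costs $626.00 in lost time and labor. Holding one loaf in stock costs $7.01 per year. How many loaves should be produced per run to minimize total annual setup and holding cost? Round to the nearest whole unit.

Annual demand D = 368 × 300 = 110,400.
Production build-up factor (1 − d/p) = 1 − 368/843 = 0.5635.
Q* = √(2DS / (H(1 − d/p))) = √(2 × 110,400 × 626 / (7.01 × 0.5635)).
= √(138,220,800 / 3.9499) ≈ 5915.544.

Q* ≈ 5,916 loaves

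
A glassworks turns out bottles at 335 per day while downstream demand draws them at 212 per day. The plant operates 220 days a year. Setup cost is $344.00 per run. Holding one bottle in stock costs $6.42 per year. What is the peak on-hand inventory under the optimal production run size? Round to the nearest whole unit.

Annual demand D = 212 × 220 = 46,640.
Production build-up factor (1 − d/p) = 1 − 212/335 = 0.3672.
Q* = √(2DS / (H(1 − d/p))) = √(2 × 46,640 × 344 / (6.42 × 0.3672)).
= √(32,088,320 / 2.3572) ≈ 3689.571.
Maximum inventory = Q*(1 − d/p) = 3689.571 × 0.3672 ≈ 1354.678.

I_max ≈ 1,355 bottles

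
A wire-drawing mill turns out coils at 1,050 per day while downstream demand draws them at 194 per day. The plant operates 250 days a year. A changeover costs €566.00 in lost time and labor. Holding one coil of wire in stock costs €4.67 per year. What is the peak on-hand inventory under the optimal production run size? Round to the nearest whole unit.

I_max ≈ 3,096 coils

Annual demand D = 194 × 250 = 48,500.
Production build-up factor (1 − d/p) = 1 − 194/1,050 = 0.8152.
Q* = √(2DS / (H(1 − d/p))) = √(2 × 48,500 × 566 / (4.67 × 0.8152)).
= √(54,902,000 / 3.8072) ≈ 3797.462.
Maximum inventory = Q*(1 − d/p) = 3797.462 × 0.8152 ≈ 3095.835.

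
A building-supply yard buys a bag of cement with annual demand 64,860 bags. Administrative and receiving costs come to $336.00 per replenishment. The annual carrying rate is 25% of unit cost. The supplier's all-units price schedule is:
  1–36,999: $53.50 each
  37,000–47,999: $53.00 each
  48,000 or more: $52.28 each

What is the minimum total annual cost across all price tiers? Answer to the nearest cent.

TC* ≈ $3,494,154.60

Holding cost per unit per year at price C is H = 0.25·C.
For each price level, check whether its EOQ is feasible; otherwise the best quantity at that price is the breakpoint.
EOQ at $53.50 = 1805.2 (feasible in tier 1): TC = 64,860×$53.50 + (64,860/1805.2)×336 + (1805.2/2)×0.25×$53.50 = $3,494,154.60.
EOQ at $53.00 = 1813.7 < 37000, so use break Q=37000: TC = 64,860×$53.00 + (64,860/37000.0)×336 + (37000.0/2)×0.25×$53.00 = $3,683,294.00.
EOQ at $52.28 = 1826.1 < 48000, so use break Q=48000: TC = 64,860×$52.28 + (64,860/48000.0)×336 + (48000.0/2)×0.25×$52.28 = $3,705,014.82.
Lowest total cost among the candidates is at Q = 1805.2.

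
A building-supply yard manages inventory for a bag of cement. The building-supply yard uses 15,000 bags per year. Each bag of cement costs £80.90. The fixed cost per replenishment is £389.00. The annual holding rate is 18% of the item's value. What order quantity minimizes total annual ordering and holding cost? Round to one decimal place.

Holding cost H = 0.18 × £80.90 = £14.5620 per unit per year.
EOQ = √(2DS / H) = √(2 × 15,000 × 389 / 14.562).
= √(11,670,000 / 14.562) = √801,400.9065 ≈ 895.210.

Q* ≈ 895.2 bags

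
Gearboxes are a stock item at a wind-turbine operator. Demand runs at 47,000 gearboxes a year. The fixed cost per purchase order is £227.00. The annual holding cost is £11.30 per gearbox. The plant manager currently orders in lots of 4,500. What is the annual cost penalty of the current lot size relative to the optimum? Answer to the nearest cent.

Extra cost ≈ £12,267.87 per year

EOQ = √(2DS/H) = √(2 × 47,000 × 227 / 11.3) ≈ 1374.16.
Cost at Q* = (D/Q*)S + (Q*/2)H = √(2DSH) ≈ £15,528.02.
Cost at Q = 4,500: (47,000/4,500)×227 + (4,500/2)×11.3 = £2,370.89 + £25,425.00 = £27,795.89.
Excess = £27,795.89 − £15,528.02 = £12,267.87.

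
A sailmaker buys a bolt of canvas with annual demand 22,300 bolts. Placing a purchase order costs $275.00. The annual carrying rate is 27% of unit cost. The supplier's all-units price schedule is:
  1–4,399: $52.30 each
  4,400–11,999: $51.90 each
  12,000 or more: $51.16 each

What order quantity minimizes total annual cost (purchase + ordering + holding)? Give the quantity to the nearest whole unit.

Holding cost per unit per year at price C is H = 0.27·C.
For each price level, check whether its EOQ is feasible; otherwise the best quantity at that price is the breakpoint.
EOQ at $52.30 = 932.0 (feasible in tier 1): TC = 22,300×$52.30 + (22,300/932.0)×275 + (932.0/2)×0.27×$52.30 = $1,179,450.32.
EOQ at $51.90 = 935.6 < 4400, so use break Q=4400: TC = 22,300×$51.90 + (22,300/4400.0)×275 + (4400.0/2)×0.27×$51.90 = $1,189,592.35.
EOQ at $51.16 = 942.3 < 12000, so use break Q=12000: TC = 22,300×$51.16 + (22,300/12000.0)×275 + (12000.0/2)×0.27×$51.16 = $1,224,258.24.
Lowest total cost is $1,179,450.32 at Q = 932.0.

Q* ≈ 932 bolts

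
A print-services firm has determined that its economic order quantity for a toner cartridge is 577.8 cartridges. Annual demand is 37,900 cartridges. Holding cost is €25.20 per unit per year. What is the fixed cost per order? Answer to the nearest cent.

The basic EOQ model gives Q* = √(2DS/H); rearrange for the unknown.
From Q* = √(2DS/H): S = Q*²H / (2D) = 577.8² × 25.2 / (2 × 37,900) = 110.9907.

S ≈ €110.99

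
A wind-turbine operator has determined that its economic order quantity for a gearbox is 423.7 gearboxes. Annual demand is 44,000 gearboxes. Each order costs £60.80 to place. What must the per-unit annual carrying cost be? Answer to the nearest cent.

H ≈ £29.80

The basic EOQ model gives Q* = √(2DS/H); rearrange for the unknown.
From Q* = √(2DS/H): H = 2DS / Q*² = 2 × 44,000 × 60.8 / 423.7² = 29.8036.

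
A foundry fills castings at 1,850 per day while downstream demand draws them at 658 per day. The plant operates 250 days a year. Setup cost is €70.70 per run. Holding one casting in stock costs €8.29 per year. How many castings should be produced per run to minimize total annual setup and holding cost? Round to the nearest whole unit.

Q* ≈ 2,087 castings

Annual demand D = 658 × 250 = 164,500.
Production build-up factor (1 − d/p) = 1 − 658/1,850 = 0.6443.
Q* = √(2DS / (H(1 − d/p))) = √(2 × 164,500 × 70.7 / (8.29 × 0.6443)).
= √(23,260,300 / 5.3414) ≈ 2086.787.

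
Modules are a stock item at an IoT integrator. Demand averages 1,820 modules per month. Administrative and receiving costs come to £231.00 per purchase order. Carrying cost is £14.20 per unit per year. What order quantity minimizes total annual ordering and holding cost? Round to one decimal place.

Annual demand D = 1,820 × 12 = 21,840.
EOQ = √(2DS / H) = √(2 × 21,840 × 231 / 14.2).
= √(10,090,080 / 14.2) = √710,569.0141 ≈ 842.953.

Q* ≈ 843.0 modules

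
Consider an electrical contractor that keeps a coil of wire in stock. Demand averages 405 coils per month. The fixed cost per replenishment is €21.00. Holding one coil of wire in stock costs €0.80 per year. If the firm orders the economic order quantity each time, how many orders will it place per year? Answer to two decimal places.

Annual demand D = 405 × 12 = 4,860.
EOQ = √(2DS/H) = √(2 × 4,860 × 21 / 0.8) ≈ 505.12.
Orders per year = D / Q* = 4,860 / 505.12 ≈ 9.621.

N ≈ 9.62 orders per year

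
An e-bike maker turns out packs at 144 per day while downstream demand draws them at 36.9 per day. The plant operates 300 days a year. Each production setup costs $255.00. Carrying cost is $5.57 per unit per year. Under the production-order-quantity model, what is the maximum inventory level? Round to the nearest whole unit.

I_max ≈ 868 packs

Annual demand D = 36.9 × 300 = 11,070.
Production build-up factor (1 − d/p) = 1 − 36.9/144 = 0.7438.
Q* = √(2DS / (H(1 − d/p))) = √(2 × 11,070 × 255 / (5.57 × 0.7438)).
= √(5,645,700 / 4.1427) ≈ 1167.395.
Maximum inventory = Q*(1 − d/p) = 1167.395 × 0.7438 ≈ 868.250.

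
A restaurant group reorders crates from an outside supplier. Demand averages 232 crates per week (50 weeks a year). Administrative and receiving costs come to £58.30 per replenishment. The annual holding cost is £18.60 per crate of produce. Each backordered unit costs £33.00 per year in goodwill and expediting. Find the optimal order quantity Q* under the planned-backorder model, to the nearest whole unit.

Annual demand D = 232 × 50 = 11,600.
With planned backorders, Q* = √(2DS/H) · √((H+B)/B).
√(2DS/H) = √(2 × 11,600 × 58.3 / 18.6) = 269.663.
√((H+B)/B) = √((18.6+33)/33) = 1.2505.
Q* ≈ 337.202.

Q* ≈ 337 crates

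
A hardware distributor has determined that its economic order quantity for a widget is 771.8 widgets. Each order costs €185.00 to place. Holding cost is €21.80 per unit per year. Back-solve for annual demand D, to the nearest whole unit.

Invert the EOQ relation Q*² = 2DS/H.
From Q* = √(2DS/H): D = Q*²H / (2S) = 771.8² × 21.8 / (2 × 185) = 35096.541.

D ≈ 35,097 widgets per year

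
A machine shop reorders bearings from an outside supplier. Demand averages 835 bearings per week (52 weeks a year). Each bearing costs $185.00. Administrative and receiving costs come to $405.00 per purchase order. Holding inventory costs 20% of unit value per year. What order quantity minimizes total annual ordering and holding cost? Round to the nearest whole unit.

Annual demand D = 835 × 52 = 43,420.
Holding cost H = 0.20 × $185.00 = $37.0000 per unit per year.
EOQ = √(2DS / H) = √(2 × 43,420 × 405 / 37).
= √(35,170,200 / 37) = √950,545.9459 ≈ 974.959.

Q* ≈ 975 bearings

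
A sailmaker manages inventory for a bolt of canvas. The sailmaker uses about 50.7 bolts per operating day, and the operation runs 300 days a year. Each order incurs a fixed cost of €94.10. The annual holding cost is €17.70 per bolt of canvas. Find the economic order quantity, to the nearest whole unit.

Q* ≈ 402 bolts

Annual demand D = 50.7 × 300 = 15,210.
EOQ = √(2DS / H) = √(2 × 15,210 × 94.1 / 17.7).
= √(2,862,522 / 17.7) = √161,724.4068 ≈ 402.150.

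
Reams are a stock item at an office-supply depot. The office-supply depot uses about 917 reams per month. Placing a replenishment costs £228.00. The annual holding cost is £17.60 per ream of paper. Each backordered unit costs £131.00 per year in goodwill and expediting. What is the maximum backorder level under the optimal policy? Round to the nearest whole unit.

S* ≈ 67 reams

Annual demand D = 917 × 12 = 11,004.
With planned backorders, Q* = √(2DS/H) · √((H+B)/B).
√(2DS/H) = √(2 × 11,004 × 228 / 17.6) = 533.951.
√((H+B)/B) = √((17.6+131)/131) = 1.0651.
Q* ≈ 568.689.
S* = Q* · H/(H+B) = 568.689 × 17.6/148.6 ≈ 67.355.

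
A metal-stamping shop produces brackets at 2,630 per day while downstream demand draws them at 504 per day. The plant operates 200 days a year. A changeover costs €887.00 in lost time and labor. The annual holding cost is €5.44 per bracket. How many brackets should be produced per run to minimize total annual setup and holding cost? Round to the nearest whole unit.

Annual demand D = 504 × 200 = 100,800.
Production build-up factor (1 − d/p) = 1 − 504/2,630 = 0.8084.
Q* = √(2DS / (H(1 − d/p))) = √(2 × 100,800 × 887 / (5.44 × 0.8084)).
= √(178,819,200 / 4.3975) ≈ 6376.816.

Q* ≈ 6,377 brackets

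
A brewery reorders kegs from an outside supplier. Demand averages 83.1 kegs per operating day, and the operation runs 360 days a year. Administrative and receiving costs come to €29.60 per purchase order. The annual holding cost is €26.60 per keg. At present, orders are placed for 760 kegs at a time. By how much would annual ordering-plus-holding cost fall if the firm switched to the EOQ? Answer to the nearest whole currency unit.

Annual demand D = 83.1 × 360 = 29,916.
EOQ = √(2DS/H) = √(2 × 29,916 × 29.6 / 26.6) ≈ 258.03.
Cost at Q* = (D/Q*)S + (Q*/2)H = √(2DSH) ≈ €6,863.62.
Cost at Q = 760: (29,916/760)×29.6 + (760/2)×26.6 = €1,165.15 + €10,108.00 = €11,273.15.
Excess = €11,273.15 − €6,863.62 = €4,409.53.

Extra cost ≈ €4,410 per year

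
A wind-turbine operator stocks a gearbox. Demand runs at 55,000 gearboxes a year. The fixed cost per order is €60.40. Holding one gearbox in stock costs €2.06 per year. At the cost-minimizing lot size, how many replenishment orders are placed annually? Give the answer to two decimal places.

Q* = √(2DS/H) = √(2 × 55,000 × 60.4 / 2.06) ≈ 1795.90.
Orders per year = D / Q* = 55,000 / 1795.90 ≈ 30.625.

N ≈ 30.63 orders per year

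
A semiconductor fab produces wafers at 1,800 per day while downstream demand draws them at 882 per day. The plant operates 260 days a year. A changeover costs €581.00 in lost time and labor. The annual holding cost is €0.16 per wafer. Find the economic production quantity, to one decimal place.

Annual demand D = 882 × 260 = 229,320.
Production build-up factor (1 − d/p) = 1 − 882/1,800 = 0.5100.
Q* = √(2DS / (H(1 − d/p))) = √(2 × 229,320 × 581 / (0.16 × 0.5100)).
= √(266,469,840 / 0.0816) ≈ 57145.094.

Q* ≈ 57,145.1 wafers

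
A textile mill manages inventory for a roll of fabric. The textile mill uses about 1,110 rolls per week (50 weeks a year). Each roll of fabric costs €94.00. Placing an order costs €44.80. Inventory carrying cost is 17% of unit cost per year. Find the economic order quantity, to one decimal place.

Q* ≈ 557.8 rolls

Annual demand D = 1,110 × 50 = 55,500.
Holding cost H = 0.17 × €94.00 = €15.9800 per unit per year.
EOQ = √(2DS / H) = √(2 × 55,500 × 44.8 / 15.98).
= √(4,972,800 / 15.98) = √311,188.9862 ≈ 557.843.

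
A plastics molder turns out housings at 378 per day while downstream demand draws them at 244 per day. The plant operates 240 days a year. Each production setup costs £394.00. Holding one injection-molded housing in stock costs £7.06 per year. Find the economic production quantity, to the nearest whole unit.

Q* ≈ 4,294 housings

Annual demand D = 244 × 240 = 58,560.
Production build-up factor (1 − d/p) = 1 − 244/378 = 0.3545.
Q* = √(2DS / (H(1 − d/p))) = √(2 × 58,560 × 394 / (7.06 × 0.3545)).
= √(46,145,280 / 2.5028) ≈ 4293.928.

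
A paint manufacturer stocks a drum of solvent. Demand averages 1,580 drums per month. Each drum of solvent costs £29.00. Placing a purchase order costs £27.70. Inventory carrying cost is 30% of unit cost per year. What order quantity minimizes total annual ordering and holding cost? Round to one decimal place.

Q* ≈ 347.5 drums

Annual demand D = 1,580 × 12 = 18,960.
Holding cost H = 0.30 × £29.00 = £8.7000 per unit per year.
EOQ = √(2DS / H) = √(2 × 18,960 × 27.7 / 8.7).
= √(1,050,384 / 8.7) = √120,733.7931 ≈ 347.468.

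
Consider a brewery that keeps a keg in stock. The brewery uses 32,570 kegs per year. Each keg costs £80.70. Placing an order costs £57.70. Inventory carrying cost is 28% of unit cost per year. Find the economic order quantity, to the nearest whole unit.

Holding cost H = 0.28 × £80.70 = £22.5960 per unit per year.
EOQ = √(2DS / H) = √(2 × 32,570 × 57.7 / 22.596).
= √(3,758,578 / 22.596) = √166,338.2015 ≈ 407.846.

Q* ≈ 408 kegs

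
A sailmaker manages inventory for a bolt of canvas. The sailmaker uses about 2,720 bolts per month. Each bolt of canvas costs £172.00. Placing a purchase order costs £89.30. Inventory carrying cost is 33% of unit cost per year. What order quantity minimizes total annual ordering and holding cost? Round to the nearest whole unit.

Q* ≈ 320 bolts

Annual demand D = 2,720 × 12 = 32,640.
Holding cost H = 0.33 × £172.00 = £56.7600 per unit per year.
EOQ = √(2DS / H) = √(2 × 32,640 × 89.3 / 56.76).
= √(5,829,504 / 56.76) = √102,704.4397 ≈ 320.475.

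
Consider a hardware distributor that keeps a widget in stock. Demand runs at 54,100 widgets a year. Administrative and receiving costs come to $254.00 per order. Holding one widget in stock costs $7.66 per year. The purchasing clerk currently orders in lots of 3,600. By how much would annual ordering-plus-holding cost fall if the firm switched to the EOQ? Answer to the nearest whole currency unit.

Extra cost ≈ $3,096 per year

EOQ = √(2DS/H) = √(2 × 54,100 × 254 / 7.66) ≈ 1894.16.
Cost at Q* = (D/Q*)S + (Q*/2)H = √(2DSH) ≈ $14,509.25.
Cost at Q = 3,600: (54,100/3,600)×254 + (3,600/2)×7.66 = $3,817.06 + $13,788.00 = $17,605.06.
Excess = $17,605.06 − $14,509.25 = $3,095.81.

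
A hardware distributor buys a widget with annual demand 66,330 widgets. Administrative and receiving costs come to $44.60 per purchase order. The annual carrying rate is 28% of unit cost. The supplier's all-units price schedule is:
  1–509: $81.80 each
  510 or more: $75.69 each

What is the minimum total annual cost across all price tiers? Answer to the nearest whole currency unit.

TC* ≈ $5,031,716

Holding cost per unit per year at price C is H = 0.28·C.
For each price level, check whether its EOQ is feasible; otherwise the best quantity at that price is the breakpoint.
EOQ at $81.80 = 508.3 (feasible in tier 1): TC = 66,330×$81.80 + (66,330/508.3)×44.6 + (508.3/2)×0.28×$81.80 = $5,437,435.08.
EOQ at $75.69 = 528.4 (feasible in tier 2): TC = 66,330×$75.69 + (66,330/528.4)×44.6 + (528.4/2)×0.28×$75.69 = $5,031,715.58.
Lowest total cost among the candidates is at Q = 528.4.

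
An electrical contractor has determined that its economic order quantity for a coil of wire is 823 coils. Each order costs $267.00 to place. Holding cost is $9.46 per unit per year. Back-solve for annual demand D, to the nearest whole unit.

D ≈ 11,999 coils per year

Invert the EOQ relation Q*² = 2DS/H.
From Q* = √(2DS/H): D = Q*²H / (2S) = 823² × 9.46 / (2 × 267) = 11999.124.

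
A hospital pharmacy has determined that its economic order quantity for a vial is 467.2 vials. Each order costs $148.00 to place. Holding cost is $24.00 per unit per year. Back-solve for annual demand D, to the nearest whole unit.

D ≈ 17,698 vials per year

The basic EOQ model gives Q* = √(2DS/H); rearrange for the unknown.
From Q* = √(2DS/H): D = Q*²H / (2S) = 467.2² × 24 / (2 × 148) = 17698.041.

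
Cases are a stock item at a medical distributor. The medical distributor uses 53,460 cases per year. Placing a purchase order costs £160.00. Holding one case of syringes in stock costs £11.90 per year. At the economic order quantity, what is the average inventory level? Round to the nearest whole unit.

The optimal lot size = √(2DS/H) = √(2 × 53,460 × 160 / 11.9) ≈ 1198.99.
Average inventory = Q*/2 ≈ 1198.99 / 2 = 599.496.

Average inventory ≈ 599 cases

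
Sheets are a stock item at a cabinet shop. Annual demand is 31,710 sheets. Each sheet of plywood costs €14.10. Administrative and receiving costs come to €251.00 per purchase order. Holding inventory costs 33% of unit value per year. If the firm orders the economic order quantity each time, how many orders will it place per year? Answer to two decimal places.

N ≈ 17.14 orders per year

Holding cost H = 0.33 × €14.10 = €4.6530 per unit per year.
Q* = √(2DS/H) = √(2 × 31,710 × 251 / 4.653) ≈ 1849.62.
Orders per year = D / Q* = 31,710 / 1849.62 ≈ 17.144.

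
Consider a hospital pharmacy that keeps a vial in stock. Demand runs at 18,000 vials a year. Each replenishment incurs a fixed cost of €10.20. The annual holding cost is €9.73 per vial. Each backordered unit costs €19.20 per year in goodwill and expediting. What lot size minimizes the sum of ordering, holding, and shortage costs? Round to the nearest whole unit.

Q* ≈ 238 vials

With planned backorders, Q* = √(2DS/H) · √((H+B)/B).
√(2DS/H) = √(2 × 18,000 × 10.2 / 9.73) = 194.265.
√((H+B)/B) = √((9.73+19.2)/19.2) = 1.2275.
Q* ≈ 238.462.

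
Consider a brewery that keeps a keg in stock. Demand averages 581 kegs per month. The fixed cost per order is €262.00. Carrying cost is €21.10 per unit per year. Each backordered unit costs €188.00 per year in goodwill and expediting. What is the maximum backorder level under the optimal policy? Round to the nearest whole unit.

S* ≈ 44 kegs

Annual demand D = 581 × 12 = 6,972.
With planned backorders, Q* = √(2DS/H) · √((H+B)/B).
√(2DS/H) = √(2 × 6,972 × 262 / 21.1) = 416.105.
√((H+B)/B) = √((21.1+188)/188) = 1.0546.
Q* ≈ 438.835.
S* = Q* · H/(H+B) = 438.835 × 21.1/209.1 ≈ 44.282.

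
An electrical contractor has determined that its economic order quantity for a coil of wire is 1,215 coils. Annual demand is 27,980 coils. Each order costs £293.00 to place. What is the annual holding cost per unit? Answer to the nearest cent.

H ≈ £11.11

Invert the EOQ relation Q*² = 2DS/H.
From Q* = √(2DS/H): H = 2DS / Q*² = 2 × 27,980 × 293 / 1,215² = 11.1069.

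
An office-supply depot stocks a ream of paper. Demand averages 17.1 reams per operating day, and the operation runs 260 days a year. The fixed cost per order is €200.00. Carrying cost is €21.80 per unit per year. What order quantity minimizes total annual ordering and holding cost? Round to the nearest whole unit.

Q* ≈ 286 reams

Annual demand D = 17.1 × 260 = 4,446.
EOQ = √(2DS / H) = √(2 × 4,446 × 200 / 21.8).
= √(1,778,400 / 21.8) = √81,577.9817 ≈ 285.619.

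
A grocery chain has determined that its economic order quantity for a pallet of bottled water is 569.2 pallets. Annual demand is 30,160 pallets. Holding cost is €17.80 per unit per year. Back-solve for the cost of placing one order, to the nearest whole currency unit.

S ≈ €96

Invert the EOQ relation Q*² = 2DS/H.
From Q* = √(2DS/H): S = Q*²H / (2D) = 569.2² × 17.8 / (2 × 30,160) = 95.6067.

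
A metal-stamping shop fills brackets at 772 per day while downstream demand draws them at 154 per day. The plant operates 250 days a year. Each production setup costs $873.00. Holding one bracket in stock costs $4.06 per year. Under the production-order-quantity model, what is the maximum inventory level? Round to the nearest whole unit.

Annual demand D = 154 × 250 = 38,500.
Production build-up factor (1 − d/p) = 1 − 154/772 = 0.8005.
Q* = √(2DS / (H(1 − d/p))) = √(2 × 38,500 × 873 / (4.06 × 0.8005)).
= √(67,221,000 / 3.2501) ≈ 4547.826.
Maximum inventory = Q*(1 − d/p) = 4547.826 × 0.8005 ≈ 3640.618.

I_max ≈ 3,641 brackets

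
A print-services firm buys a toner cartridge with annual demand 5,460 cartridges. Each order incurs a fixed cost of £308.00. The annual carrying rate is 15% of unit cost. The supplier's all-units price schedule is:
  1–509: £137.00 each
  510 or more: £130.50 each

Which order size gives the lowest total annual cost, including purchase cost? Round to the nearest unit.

Q* ≈ 510 cartridges

Holding cost per unit per year at price C is H = 0.15·C.
Evaluate total cost at each tier's feasible EOQ or, if the EOQ is below the tier, at the tier's minimum quantity.
EOQ at £137.00 = 404.6 (feasible in tier 1): TC = 5,460×£137.00 + (5,460/404.6)×308 + (404.6/2)×0.15×£137.00 = £756,333.67.
EOQ at £130.50 = 414.5 < 510, so use break Q=510: TC = 5,460×£130.50 + (5,460/510.0)×308 + (510.0/2)×0.15×£130.50 = £720,819.04.
Lowest total cost is £720,819.04 at Q = 510.0.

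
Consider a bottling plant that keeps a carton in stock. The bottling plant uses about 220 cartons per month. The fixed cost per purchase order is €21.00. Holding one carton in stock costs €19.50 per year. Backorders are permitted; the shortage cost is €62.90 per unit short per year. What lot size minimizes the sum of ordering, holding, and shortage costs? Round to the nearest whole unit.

Q* ≈ 86 cartons

Annual demand D = 220 × 12 = 2,640.
With planned backorders, Q* = √(2DS/H) · √((H+B)/B).
√(2DS/H) = √(2 × 2,640 × 21 / 19.5) = 75.407.
√((H+B)/B) = √((19.5+62.9)/62.9) = 1.1446.
Q* ≈ 86.307.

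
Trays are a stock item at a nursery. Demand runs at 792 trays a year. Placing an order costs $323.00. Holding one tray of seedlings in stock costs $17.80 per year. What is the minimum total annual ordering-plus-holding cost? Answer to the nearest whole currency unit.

The optimal lot size = √(2DS/H) = √(2 × 792 × 323 / 17.8) ≈ 169.54.
At Q*, ordering cost (D/Q*)S equals holding cost (Q*/2)H, each = √(DSH/2).
Minimum total = √(2DSH) = √(2 × 792 × 323 × 17.8) ≈ 3017.789.

TC* ≈ $3,018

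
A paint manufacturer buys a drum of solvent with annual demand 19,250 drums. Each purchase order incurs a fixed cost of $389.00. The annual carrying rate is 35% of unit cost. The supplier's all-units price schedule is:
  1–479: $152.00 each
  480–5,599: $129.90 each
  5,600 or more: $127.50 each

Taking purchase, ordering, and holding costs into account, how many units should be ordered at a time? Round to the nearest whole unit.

Q* ≈ 574 drums

Holding cost per unit per year at price C is H = 0.35·C.
For each price level, check whether its EOQ is feasible; otherwise the best quantity at that price is the breakpoint.
Tier 1 ($152.00): EOQ = 530.6 exceeds tier's upper bound 479, so this tier is dominated.
EOQ at $129.90 = 573.9 (feasible in tier 2): TC = 19,250×$129.90 + (19,250/573.9)×389 + (573.9/2)×0.35×$129.90 = $2,526,669.19.
EOQ at $127.50 = 579.3 < 5600, so use break Q=5600: TC = 19,250×$127.50 + (19,250/5600.0)×389 + (5600.0/2)×0.35×$127.50 = $2,580,662.19.
Lowest total cost is $2,526,669.19 at Q = 573.9.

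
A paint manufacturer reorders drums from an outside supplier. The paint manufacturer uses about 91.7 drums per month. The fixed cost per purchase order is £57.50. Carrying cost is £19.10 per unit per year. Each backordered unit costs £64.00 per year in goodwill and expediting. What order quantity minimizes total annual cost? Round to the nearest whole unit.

Annual demand D = 91.7 × 12 = 1,100.4.
With planned backorders, Q* = √(2DS/H) · √((H+B)/B).
√(2DS/H) = √(2 × 1,100.4 × 57.5 / 19.1) = 81.397.
√((H+B)/B) = √((19.1+64)/64) = 1.1395.
Q* ≈ 92.751.

Q* ≈ 93 drums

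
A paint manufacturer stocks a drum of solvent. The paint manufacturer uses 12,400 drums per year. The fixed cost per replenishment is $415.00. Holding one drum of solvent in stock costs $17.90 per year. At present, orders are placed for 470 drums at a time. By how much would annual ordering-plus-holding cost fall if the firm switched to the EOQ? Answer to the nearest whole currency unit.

Extra cost ≈ $1,582 per year

EOQ = √(2DS/H) = √(2 × 12,400 × 415 / 17.9) ≈ 758.27.
Cost at Q* = (D/Q*)S + (Q*/2)H = √(2DSH) ≈ $13,573.02.
Cost at Q = 470: (12,400/470)×415 + (470/2)×17.9 = $10,948.94 + $4,206.50 = $15,155.44.
Excess = $15,155.44 − $13,573.02 = $1,582.42.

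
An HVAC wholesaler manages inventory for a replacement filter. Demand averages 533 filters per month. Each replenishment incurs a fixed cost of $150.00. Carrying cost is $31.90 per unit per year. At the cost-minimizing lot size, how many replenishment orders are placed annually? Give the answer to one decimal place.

Annual demand D = 533 × 12 = 6,396.
The optimal lot size = √(2DS/H) = √(2 × 6,396 × 150 / 31.9) ≈ 245.26.
Orders per year = D / Q* = 6,396 / 245.26 ≈ 26.079.

N ≈ 26.1 orders per year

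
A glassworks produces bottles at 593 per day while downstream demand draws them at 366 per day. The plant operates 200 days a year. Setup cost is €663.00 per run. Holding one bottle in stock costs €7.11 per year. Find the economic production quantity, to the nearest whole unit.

Annual demand D = 366 × 200 = 73,200.
Production build-up factor (1 − d/p) = 1 − 366/593 = 0.3828.
Q* = √(2DS / (H(1 − d/p))) = √(2 × 73,200 × 663 / (7.11 × 0.3828)).
= √(97,063,200 / 2.7217) ≈ 5971.823.

Q* ≈ 5,972 bottles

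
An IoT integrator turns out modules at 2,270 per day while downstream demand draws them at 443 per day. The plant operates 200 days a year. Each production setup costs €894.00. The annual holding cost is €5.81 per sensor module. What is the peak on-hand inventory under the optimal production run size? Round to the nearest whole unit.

Annual demand D = 443 × 200 = 88,600.
Production build-up factor (1 − d/p) = 1 − 443/2,270 = 0.8048.
Q* = √(2DS / (H(1 − d/p))) = √(2 × 88,600 × 894 / (5.81 × 0.8048)).
= √(158,416,800 / 4.6762) ≈ 5820.445.
Maximum inventory = Q*(1 − d/p) = 5820.445 × 0.8048 ≈ 4684.561.

I_max ≈ 4,685 modules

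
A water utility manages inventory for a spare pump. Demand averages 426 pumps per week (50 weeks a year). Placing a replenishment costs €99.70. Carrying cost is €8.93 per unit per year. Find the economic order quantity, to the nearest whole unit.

Q* ≈ 690 pumps

Annual demand D = 426 × 50 = 21,300.
EOQ = √(2DS / H) = √(2 × 21,300 × 99.7 / 8.93).
= √(4,247,220 / 8.93) = √475,612.542 ≈ 689.647.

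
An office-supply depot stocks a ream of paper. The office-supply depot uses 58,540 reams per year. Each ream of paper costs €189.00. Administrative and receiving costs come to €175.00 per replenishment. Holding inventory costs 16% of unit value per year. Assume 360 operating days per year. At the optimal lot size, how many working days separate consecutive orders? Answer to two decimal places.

Holding cost H = 0.16 × €189.00 = €30.2400 per unit per year.
EOQ = √(2DS/H) = √(2 × 58,540 × 175 / 30.24) ≈ 823.13.
Cycle time = Q*/D × 360 = 823.13 / 58,540 × 360 ≈ 5.062 days.

T ≈ 5.06 days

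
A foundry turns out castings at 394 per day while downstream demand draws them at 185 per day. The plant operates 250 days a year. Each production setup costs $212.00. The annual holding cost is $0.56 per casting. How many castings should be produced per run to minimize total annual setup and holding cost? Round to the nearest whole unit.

Q* ≈ 8,125 castings

Annual demand D = 185 × 250 = 46,250.
Production build-up factor (1 − d/p) = 1 − 185/394 = 0.5305.
Q* = √(2DS / (H(1 − d/p))) = √(2 × 46,250 × 212 / (0.56 × 0.5305)).
= √(19,610,000 / 0.2971) ≈ 8124.932.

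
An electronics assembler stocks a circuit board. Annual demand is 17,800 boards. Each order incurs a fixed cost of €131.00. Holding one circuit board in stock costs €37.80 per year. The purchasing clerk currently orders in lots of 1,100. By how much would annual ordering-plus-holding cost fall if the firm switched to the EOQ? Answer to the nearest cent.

Extra cost ≈ €9,632.62 per year

EOQ = √(2DS/H) = √(2 × 17,800 × 131 / 37.8) ≈ 351.25.
Cost at Q* = (D/Q*)S + (Q*/2)H = √(2DSH) ≈ €13,277.20.
Cost at Q = 1,100: (17,800/1,100)×131 + (1,100/2)×37.8 = €2,119.82 + €20,790.00 = €22,909.82.
Excess = €22,909.82 − €13,277.20 = €9,632.62.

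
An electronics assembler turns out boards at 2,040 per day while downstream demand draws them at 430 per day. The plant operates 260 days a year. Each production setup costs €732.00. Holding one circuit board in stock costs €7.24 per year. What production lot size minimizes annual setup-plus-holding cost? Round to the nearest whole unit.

Q* ≈ 5,352 boards

Annual demand D = 430 × 260 = 111,800.
Production build-up factor (1 − d/p) = 1 − 430/2,040 = 0.7892.
Q* = √(2DS / (H(1 − d/p))) = √(2 × 111,800 × 732 / (7.24 × 0.7892)).
= √(163,675,200 / 5.7139) ≈ 5352.101.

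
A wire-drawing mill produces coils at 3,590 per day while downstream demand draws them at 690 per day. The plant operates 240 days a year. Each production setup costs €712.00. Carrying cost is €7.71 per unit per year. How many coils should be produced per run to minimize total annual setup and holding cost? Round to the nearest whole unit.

Annual demand D = 690 × 240 = 165,600.
Production build-up factor (1 − d/p) = 1 − 690/3,590 = 0.8078.
Q* = √(2DS / (H(1 − d/p))) = √(2 × 165,600 × 712 / (7.71 × 0.8078)).
= √(235,814,400 / 6.2281) ≈ 6153.273.

Q* ≈ 6,153 coils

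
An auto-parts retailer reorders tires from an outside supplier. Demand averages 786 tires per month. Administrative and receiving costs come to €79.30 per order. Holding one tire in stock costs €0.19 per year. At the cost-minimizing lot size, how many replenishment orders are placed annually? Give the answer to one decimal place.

Annual demand D = 786 × 12 = 9,432.
Q* = √(2DS/H) = √(2 × 9,432 × 79.3 / 0.19) ≈ 2805.93.
Orders per year = D / Q* = 9,432 / 2805.93 ≈ 3.361.

N ≈ 3.4 orders per year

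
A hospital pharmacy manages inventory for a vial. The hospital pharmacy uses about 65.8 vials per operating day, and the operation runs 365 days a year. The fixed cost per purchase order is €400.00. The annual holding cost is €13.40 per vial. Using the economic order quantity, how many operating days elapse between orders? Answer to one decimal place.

T ≈ 18.2 days

Annual demand D = 65.8 × 365 = 24,017.
EOQ = √(2DS/H) = √(2 × 24,017 × 400 / 13.4) ≈ 1197.44.
Cycle time = Q*/D × 365 = 1197.44 / 24,017 × 365 ≈ 18.198 days.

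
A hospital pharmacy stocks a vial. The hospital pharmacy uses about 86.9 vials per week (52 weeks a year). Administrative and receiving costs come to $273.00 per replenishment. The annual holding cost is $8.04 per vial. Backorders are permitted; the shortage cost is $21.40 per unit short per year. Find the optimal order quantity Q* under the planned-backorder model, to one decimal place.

Annual demand D = 86.9 × 52 = 4,518.8.
With planned backorders, Q* = √(2DS/H) · √((H+B)/B).
√(2DS/H) = √(2 × 4,518.8 × 273 / 8.04) = 553.962.
√((H+B)/B) = √((8.04+21.4)/21.4) = 1.1729.
Q* ≈ 649.743.

Q* ≈ 649.7 vials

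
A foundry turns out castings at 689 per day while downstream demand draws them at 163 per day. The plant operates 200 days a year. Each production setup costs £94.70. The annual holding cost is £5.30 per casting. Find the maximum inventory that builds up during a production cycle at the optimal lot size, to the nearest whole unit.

I_max ≈ 943 castings

Annual demand D = 163 × 200 = 32,600.
Production build-up factor (1 − d/p) = 1 − 163/689 = 0.7634.
Q* = √(2DS / (H(1 − d/p))) = √(2 × 32,600 × 94.7 / (5.3 × 0.7634)).
= √(6,174,440 / 4.0462) ≈ 1235.315.
Maximum inventory = Q*(1 − d/p) = 1235.315 × 0.7634 ≈ 943.070.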